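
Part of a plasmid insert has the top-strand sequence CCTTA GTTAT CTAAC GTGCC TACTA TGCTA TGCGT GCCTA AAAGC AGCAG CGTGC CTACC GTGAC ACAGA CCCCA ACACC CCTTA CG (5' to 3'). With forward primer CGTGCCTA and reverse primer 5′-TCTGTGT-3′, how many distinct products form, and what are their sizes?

The forward primer CGTGCCTA matches the top strand at positions 15–22, 33–40, 51–58.
The reverse primer's reverse complement is ACACAGA, matching at positions 64–70.
Each forward site pairs with the reverse site to give a product ending at position 70: sizes 56, 38, 20 bp.

Three products: 56 bp, 38 bp, 20 bp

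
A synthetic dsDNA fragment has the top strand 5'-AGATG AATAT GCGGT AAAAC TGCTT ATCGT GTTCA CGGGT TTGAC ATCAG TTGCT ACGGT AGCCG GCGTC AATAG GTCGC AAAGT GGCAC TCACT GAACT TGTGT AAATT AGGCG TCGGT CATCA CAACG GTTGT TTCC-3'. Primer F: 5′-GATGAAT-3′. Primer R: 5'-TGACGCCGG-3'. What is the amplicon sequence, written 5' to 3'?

Forward primer GATGAAT is found on the top strand at positions 2–8.
Taking the reverse complement of TGACGCCGG gives CCGGCGTCA, found at positions 63–71 on the template; the primer anneals here to the top strand with its 3' end pointing upstream.
The product is the template from position 2 through 71 (70 bp).

5'-GATGAATATGCGGTAAAACTGCTTATCGTGTTCACGGGTTTGACATCAGTTGCTACGGTAGCCGGCGTCA-3'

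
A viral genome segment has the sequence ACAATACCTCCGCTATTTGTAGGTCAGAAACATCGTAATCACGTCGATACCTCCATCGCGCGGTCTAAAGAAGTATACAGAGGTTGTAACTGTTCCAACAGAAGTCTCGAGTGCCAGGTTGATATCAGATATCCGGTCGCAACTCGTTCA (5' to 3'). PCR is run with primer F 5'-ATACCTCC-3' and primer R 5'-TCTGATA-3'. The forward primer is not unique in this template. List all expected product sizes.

The forward primer ATACCTCC matches the top strand at positions 4–11, 47–54.
The reverse primer's reverse complement is TATCAGA, matching at positions 123–129.
Each forward site pairs with the reverse site to give a product ending at position 129: sizes 126, 83 bp.

126 bp, 83 bp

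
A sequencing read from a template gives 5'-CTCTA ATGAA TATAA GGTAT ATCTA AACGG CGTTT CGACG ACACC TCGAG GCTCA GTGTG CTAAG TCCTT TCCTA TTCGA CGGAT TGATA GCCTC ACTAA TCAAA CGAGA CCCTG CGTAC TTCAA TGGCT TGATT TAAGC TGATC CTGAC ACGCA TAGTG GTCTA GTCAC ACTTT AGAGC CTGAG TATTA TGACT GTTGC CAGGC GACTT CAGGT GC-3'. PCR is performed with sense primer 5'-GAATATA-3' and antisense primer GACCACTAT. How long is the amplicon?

156 bp

Scanning the template, GAATATA occurs at positions 8–14; this primer anneals to the bottom strand there with its 3' end pointing downstream.
Reverse complement of the reverse primer: ATAGTGGTC. This occurs on the top strand at positions 155–163.
The product runs from position 8 to position 163, so its length is 163 − 8 + 1 = 156 bp.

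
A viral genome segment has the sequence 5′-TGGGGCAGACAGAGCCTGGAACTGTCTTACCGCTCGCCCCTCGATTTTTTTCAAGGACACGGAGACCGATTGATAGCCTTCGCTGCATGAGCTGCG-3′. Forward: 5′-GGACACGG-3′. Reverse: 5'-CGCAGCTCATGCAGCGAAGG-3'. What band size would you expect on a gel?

Scanning the template, GGACACGG occurs at positions 55–62; this primer anneals to the bottom strand there with its 3' end pointing downstream.
Taking the reverse complement of CGCAGCTCATGCAGCGAAGG gives CCTTCGCTGCATGAGCTGCG, found at positions 77–96 on the template; the primer anneals here to the top strand with its 3' end pointing upstream.
Amplicon spans positions 55–96: 42 bp.

42 bp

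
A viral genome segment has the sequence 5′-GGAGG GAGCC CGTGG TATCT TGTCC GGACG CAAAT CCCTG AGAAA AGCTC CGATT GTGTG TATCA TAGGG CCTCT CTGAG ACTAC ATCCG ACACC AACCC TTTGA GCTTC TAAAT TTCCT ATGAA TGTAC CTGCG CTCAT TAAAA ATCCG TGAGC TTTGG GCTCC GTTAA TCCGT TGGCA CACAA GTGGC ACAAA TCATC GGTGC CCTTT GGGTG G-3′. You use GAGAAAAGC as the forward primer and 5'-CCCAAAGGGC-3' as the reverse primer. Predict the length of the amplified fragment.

174 bp

The forward primer matches the template at positions 40–48.
Taking the reverse complement of CCCAAAGGGC gives GCCCTTTGGG, found at positions 204–213 on the template; the primer anneals here to the top strand with its 3' end pointing upstream.
The product runs from position 40 to position 213, so its length is 213 − 40 + 1 = 174 bp.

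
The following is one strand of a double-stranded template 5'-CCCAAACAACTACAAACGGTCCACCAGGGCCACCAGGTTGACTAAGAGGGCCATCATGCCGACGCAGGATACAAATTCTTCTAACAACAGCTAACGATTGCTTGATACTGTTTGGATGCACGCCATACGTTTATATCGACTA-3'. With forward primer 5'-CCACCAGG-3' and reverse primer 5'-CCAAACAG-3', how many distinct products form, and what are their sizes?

The forward primer CCACCAGG matches the top strand at positions 21–28, 30–37.
The reverse primer's reverse complement is CTGTTTGG, matching at positions 108–115.
Each forward site pairs with the reverse site to give a product ending at position 115: sizes 95, 86 bp.

Two products: 95 bp, 86 bp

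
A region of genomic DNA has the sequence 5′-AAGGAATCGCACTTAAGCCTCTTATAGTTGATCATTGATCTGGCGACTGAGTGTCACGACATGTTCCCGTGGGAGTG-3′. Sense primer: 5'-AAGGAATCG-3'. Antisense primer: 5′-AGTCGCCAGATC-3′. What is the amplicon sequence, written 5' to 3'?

Scanning the template, AAGGAATCG occurs at positions 1–9; this primer anneals to the bottom strand there with its 3' end pointing downstream.
Taking the reverse complement of AGTCGCCAGATC gives GATCTGGCGACT, found at positions 37–48 on the template; the primer anneals here to the top strand with its 3' end pointing upstream.
The product is the template from position 1 through 48 (48 bp).

5'-AAGGAATCGCACTTAAGCCTCTTATAGTTGATCATTGATCTGGCGACT-3'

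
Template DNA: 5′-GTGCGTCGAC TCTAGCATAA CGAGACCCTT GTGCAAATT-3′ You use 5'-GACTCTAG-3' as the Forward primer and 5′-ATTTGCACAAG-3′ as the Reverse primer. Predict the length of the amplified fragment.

31 bp

Forward primer GACTCTAG is found on the top strand at positions 8–15.
Reverse complement of the reverse primer: CTTGTGCAAAT. This occurs on the top strand at positions 28–38.
Product length = (reverse-primer end) − (forward-primer start) + 1 = 38 − 8 + 1 = 31 bp.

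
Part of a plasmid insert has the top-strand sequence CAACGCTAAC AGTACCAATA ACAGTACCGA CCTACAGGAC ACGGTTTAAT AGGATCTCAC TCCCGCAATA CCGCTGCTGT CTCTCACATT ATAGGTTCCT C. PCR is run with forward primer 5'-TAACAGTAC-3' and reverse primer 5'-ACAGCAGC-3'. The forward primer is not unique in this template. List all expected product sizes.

The forward primer TAACAGTAC matches the top strand at positions 7–15, 19–27.
The reverse primer's reverse complement is GCTGCTGT, matching at positions 73–80.
Each forward site pairs with the reverse site to give a product ending at position 80: sizes 74, 62 bp.

74 bp, 62 bp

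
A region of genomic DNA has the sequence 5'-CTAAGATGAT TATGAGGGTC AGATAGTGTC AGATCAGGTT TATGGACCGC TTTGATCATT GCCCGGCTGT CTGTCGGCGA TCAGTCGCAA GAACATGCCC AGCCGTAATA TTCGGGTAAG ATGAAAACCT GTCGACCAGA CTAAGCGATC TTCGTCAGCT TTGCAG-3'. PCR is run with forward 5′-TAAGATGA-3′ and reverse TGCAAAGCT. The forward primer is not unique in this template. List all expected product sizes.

The forward primer TAAGATGA matches the top strand at positions 2–9, 117–124.
The reverse primer's reverse complement is AGCTTTGCA, matching at positions 157–165.
Each forward site pairs with the reverse site to give a product ending at position 165: sizes 164, 49 bp.

164 bp, 49 bp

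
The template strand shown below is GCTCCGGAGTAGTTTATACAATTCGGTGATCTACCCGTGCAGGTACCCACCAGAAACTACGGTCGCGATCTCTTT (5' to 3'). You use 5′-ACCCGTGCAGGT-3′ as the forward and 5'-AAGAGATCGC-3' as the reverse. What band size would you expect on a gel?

42 bp

The forward primer matches the template at positions 33–44.
The reverse primer's reverse complement is GCGATCTCTT, which matches the template at positions 65–74.
The product runs from position 33 to position 74, so its length is 74 − 33 + 1 = 42 bp.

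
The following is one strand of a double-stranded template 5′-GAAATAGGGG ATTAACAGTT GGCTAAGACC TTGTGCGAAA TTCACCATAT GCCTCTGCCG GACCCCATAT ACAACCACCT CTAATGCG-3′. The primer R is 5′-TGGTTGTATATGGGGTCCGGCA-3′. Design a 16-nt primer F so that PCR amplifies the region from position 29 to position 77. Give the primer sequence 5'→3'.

5'-CCTTGTGCGAAATTCA-3'

The reverse primer's reverse complement TGCCGGACCCCATATACAACCA matches the template at positions 56–77; the product starts at position 29.
The forward primer is identical to the top strand over positions 29–44: CCTTGTGCGAAATTCA.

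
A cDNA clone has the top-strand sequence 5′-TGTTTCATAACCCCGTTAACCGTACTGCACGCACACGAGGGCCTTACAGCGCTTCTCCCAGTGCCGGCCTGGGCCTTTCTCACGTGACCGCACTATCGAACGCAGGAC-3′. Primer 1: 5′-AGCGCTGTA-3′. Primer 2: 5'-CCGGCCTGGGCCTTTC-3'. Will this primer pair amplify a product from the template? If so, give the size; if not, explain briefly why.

Primer 1 (AGCGCTGTA) has reverse complement TACAGCGCT, which matches the top strand at positions 45–53; primer 1 anneals to the top strand there with its 3' end pointing upstream toward position 45.
Primer 2 (CCGGCCTGGGCCTTTC) matches the top strand directly at positions 64–79; it anneals to the bottom strand with its 3' end pointing downstream toward position 79.
The 3' ends diverge (primer 1 extends toward position 1, primer 2 toward position 108), so the primers never converge on a shared product.

No product — the primers' 3' ends point away from each other.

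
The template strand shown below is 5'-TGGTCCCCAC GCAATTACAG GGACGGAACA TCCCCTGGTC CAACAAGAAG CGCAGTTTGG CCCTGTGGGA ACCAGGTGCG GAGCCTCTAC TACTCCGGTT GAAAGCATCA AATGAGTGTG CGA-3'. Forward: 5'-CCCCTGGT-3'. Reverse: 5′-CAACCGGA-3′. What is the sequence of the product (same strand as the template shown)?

The forward primer matches the template at positions 32–39.
Reverse complement of the reverse primer: TCCGGTTG. This occurs on the top strand at positions 94–101.
The product is the template from position 32 through 101 (70 bp).

5'-CCCCTGGTCCAACAAGAAGCGCAGTTTGGCCCTGTGGGAACCAGGTGCGGAGCCTCTACTACTCCGGTTG-3'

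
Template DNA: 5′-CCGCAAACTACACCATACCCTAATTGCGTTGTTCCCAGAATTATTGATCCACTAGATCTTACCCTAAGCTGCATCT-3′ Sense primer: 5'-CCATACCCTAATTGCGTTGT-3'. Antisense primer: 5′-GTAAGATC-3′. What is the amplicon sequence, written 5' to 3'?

Forward primer CCATACCCTAATTGCGTTGT is found on the top strand at positions 13–32.
Taking the reverse complement of GTAAGATC gives GATCTTAC, found at positions 55–62 on the template; the primer anneals here to the top strand with its 3' end pointing upstream.
The product is the template from position 13 through 62 (50 bp).

5'-CCATACCCTAATTGCGTTGTTCCCAGAATTATTGATCCACTAGATCTTAC-3'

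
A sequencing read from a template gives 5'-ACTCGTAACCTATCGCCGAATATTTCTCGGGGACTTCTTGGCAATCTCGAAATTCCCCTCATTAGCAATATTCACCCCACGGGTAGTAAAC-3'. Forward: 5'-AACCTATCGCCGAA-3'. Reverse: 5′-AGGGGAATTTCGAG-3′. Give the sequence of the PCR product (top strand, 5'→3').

5'-AACCTATCGCCGAATATTTCTCGGGGACTTCTTGGCAATCTCGAAATTCCCCT-3'

The forward primer matches the template at positions 7–20.
Taking the reverse complement of AGGGGAATTTCGAG gives CTCGAAATTCCCCT, found at positions 46–59 on the template; the primer anneals here to the top strand with its 3' end pointing upstream.
The product is the template from position 7 through 59 (53 bp).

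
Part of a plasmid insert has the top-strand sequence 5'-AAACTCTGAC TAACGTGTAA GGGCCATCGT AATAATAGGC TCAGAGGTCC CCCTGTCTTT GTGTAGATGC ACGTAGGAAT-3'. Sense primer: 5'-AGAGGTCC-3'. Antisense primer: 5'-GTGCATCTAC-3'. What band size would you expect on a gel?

Scanning the template, AGAGGTCC occurs at positions 43–50; this primer anneals to the bottom strand there with its 3' end pointing downstream.
The reverse primer's reverse complement is GTAGATGCAC, which matches the template at positions 63–72.
Amplicon spans positions 43–72: 30 bp.

30 bp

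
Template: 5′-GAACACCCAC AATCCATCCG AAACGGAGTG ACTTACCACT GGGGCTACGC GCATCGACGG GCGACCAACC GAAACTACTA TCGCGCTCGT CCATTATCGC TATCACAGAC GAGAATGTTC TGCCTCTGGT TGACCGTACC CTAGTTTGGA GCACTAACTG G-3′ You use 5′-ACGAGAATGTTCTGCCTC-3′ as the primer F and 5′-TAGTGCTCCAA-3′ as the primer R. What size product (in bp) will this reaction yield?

Scanning the template, ACGAGAATGTTCTGCCTC occurs at positions 109–126; this primer anneals to the bottom strand there with its 3' end pointing downstream.
Taking the reverse complement of TAGTGCTCCAA gives TTGGAGCACTA, found at positions 146–156 on the template; the primer anneals here to the top strand with its 3' end pointing upstream.
The product runs from position 109 to position 156, so its length is 156 − 109 + 1 = 48 bp.

48 bp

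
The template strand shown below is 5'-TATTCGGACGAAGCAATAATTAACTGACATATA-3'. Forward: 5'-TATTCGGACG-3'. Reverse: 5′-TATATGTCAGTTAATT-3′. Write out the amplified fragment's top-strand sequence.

The forward primer matches the template at positions 1–10.
Reverse complement of the reverse primer: AATTAACTGACATATA. This occurs on the top strand at positions 18–33.
The product is the template from position 1 through 33 (33 bp).

5'-TATTCGGACGAAGCAATAATTAACTGACATATA-3'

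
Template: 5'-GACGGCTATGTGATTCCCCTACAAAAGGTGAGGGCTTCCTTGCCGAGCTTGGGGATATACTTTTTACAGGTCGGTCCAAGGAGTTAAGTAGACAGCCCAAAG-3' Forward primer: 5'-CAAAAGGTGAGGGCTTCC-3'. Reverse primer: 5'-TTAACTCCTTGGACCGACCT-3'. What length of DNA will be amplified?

Scanning the template, CAAAAGGTGAGGGCTTCC occurs at positions 22–39; this primer anneals to the bottom strand there with its 3' end pointing downstream.
The reverse primer's reverse complement is AGGTCGGTCCAAGGAGTTAA, which matches the template at positions 68–87.
The product runs from position 22 to position 87, so its length is 87 − 22 + 1 = 66 bp.

66 bp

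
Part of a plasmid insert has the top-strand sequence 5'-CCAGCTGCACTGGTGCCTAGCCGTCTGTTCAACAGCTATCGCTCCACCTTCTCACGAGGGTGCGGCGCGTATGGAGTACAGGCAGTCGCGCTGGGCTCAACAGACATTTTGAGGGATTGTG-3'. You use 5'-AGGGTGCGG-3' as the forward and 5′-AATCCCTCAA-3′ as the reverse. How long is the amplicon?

The forward primer matches the template at positions 57–65.
Reverse complement of the reverse primer: TTGAGGGATT. This occurs on the top strand at positions 109–118.
The product runs from position 57 to position 118, so its length is 118 − 57 + 1 = 62 bp.

62 bp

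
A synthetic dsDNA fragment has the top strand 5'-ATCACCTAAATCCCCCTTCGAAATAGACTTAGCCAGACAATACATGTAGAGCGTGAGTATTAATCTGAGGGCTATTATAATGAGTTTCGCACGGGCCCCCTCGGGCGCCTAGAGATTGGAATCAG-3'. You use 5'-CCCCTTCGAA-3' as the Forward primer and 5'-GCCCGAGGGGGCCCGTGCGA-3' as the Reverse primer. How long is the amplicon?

94 bp

Forward primer CCCCTTCGAA is found on the top strand at positions 13–22.
The reverse primer's reverse complement is TCGCACGGGCCCCCTCGGGC, which matches the template at positions 87–106.
Amplicon spans positions 13–106: 94 bp.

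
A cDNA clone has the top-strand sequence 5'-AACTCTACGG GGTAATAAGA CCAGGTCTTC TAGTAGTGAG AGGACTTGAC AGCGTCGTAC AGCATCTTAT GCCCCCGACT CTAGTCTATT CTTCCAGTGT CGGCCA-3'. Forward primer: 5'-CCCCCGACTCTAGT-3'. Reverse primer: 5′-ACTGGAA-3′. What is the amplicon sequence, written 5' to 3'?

Scanning the template, CCCCCGACTCTAGT occurs at positions 72–85; this primer anneals to the bottom strand there with its 3' end pointing downstream.
Reverse complement of the reverse primer: TTCCAGT. This occurs on the top strand at positions 92–98.
The product is the template from position 72 through 98 (27 bp).

5'-CCCCCGACTCTAGTCTATTCTTCCAGT-3'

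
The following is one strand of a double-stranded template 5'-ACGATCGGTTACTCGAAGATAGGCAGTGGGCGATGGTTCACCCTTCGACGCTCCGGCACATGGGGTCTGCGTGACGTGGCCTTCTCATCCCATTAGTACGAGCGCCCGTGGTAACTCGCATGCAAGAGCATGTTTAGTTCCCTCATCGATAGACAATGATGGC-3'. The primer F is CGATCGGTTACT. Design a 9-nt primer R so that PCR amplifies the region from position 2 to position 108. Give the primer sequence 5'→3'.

5'-CGGGCGCTC-3'

The product's 3' end on the top strand is position 108.
The reverse primer anneals to the top strand over positions 100–108, i.e. to GAGCGCCCG.
Its sequence written 5'→3' is the reverse complement: CGGGCGCTC.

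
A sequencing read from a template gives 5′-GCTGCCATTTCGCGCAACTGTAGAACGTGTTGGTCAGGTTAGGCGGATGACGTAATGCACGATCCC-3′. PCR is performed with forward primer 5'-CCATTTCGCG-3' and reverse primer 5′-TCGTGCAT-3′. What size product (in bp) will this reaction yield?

58 bp

The forward primer matches the template at positions 5–14.
Taking the reverse complement of TCGTGCAT gives ATGCACGA, found at positions 55–62 on the template; the primer anneals here to the top strand with its 3' end pointing upstream.
Amplicon spans positions 5–62: 58 bp.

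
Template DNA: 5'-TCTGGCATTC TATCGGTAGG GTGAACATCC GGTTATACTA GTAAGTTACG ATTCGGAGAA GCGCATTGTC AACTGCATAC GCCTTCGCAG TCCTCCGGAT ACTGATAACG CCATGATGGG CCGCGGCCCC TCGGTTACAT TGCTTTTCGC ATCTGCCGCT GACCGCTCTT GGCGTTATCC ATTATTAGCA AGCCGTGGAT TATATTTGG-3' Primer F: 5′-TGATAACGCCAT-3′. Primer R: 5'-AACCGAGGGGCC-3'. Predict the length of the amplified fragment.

34 bp

The forward primer matches the template at positions 103–114.
The reverse primer's reverse complement is GGCCCCTCGGTT, which matches the template at positions 125–136.
Product length = (reverse-primer end) − (forward-primer start) + 1 = 136 − 103 + 1 = 34 bp.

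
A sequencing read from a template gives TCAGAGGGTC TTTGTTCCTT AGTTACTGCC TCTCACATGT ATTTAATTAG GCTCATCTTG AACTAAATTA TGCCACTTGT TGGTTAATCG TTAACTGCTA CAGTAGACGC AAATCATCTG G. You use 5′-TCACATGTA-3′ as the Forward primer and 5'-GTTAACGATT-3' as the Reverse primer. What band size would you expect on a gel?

63 bp

Forward primer TCACATGTA is found on the top strand at positions 33–41.
The reverse primer's reverse complement is AATCGTTAAC, which matches the template at positions 86–95.
Product length = (reverse-primer end) − (forward-primer start) + 1 = 95 − 33 + 1 = 63 bp.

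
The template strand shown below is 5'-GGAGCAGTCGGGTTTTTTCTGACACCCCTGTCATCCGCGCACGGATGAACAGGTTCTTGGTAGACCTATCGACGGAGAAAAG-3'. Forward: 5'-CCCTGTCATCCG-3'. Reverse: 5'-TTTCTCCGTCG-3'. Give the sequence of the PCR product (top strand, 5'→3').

5'-CCCTGTCATCCGCGCACGGATGAACAGGTTCTTGGTAGACCTATCGACGGAGAAA-3'

Forward primer CCCTGTCATCCG is found on the top strand at positions 26–37.
Reverse complement of the reverse primer: CGACGGAGAAA. This occurs on the top strand at positions 70–80.
The product is the template from position 26 through 80 (55 bp).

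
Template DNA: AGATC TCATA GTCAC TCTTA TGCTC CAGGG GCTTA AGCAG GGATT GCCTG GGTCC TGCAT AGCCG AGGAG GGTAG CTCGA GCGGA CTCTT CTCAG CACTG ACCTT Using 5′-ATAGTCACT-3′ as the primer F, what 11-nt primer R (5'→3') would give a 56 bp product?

The forward primer binds at positions 8–16, so a 56 bp product ends at position 8 + 56 − 1 = 63.
The reverse primer anneals to the top strand over positions 53–63, i.e. to TCCTGCATAGC.
Its sequence written 5'→3' is the reverse complement: GCTATGCAGGA.

5'-GCTATGCAGGA-3'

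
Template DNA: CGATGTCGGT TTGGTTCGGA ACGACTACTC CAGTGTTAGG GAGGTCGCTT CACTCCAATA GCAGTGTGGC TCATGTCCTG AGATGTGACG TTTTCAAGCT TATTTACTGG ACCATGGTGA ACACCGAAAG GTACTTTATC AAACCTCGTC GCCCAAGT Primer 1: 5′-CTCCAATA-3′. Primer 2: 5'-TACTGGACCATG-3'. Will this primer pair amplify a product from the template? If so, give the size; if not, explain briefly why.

No product — both primers anneal to the same strand and extend in the same direction.

Primer 1 (CTCCAATA) matches the top strand at positions 53–60 (3' end points downstream).
Primer 2 (TACTGGACCATG) also matches the top strand directly, at positions 105–116 — its reverse complement CATGGTCCAGTA is not present.
Both primers anneal to the bottom strand with 3' ends pointing the same way, so neither can prime synthesis back toward the other.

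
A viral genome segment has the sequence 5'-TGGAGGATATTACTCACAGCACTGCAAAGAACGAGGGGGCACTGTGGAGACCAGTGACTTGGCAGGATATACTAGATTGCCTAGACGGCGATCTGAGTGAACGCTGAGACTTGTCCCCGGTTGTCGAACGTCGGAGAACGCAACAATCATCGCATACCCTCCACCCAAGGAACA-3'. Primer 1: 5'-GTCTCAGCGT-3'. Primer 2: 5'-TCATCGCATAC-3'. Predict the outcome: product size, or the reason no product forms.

Primer 1 (GTCTCAGCGT) has reverse complement ACGCTGAGAC, which matches the top strand at positions 101–110; primer 1 anneals to the top strand there with its 3' end pointing upstream toward position 101.
Primer 2 (TCATCGCATAC) matches the top strand directly at positions 147–157; it anneals to the bottom strand with its 3' end pointing downstream toward position 157.
The 3' ends diverge (primer 1 extends toward position 1, primer 2 toward position 174), so the primers never converge on a shared product.

No product — the primers' 3' ends point away from each other.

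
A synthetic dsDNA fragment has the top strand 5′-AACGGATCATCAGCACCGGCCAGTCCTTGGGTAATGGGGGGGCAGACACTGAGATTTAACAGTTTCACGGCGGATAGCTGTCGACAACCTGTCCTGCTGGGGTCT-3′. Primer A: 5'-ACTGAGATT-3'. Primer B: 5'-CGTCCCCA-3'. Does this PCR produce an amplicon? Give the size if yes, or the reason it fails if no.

Primer B (CGTCCCCA) does not match the top strand, and its reverse complement TGGGGACG does not match either.
With no annealing site for primer B, no amplification occurs.

No product — primer B has no binding site in the template.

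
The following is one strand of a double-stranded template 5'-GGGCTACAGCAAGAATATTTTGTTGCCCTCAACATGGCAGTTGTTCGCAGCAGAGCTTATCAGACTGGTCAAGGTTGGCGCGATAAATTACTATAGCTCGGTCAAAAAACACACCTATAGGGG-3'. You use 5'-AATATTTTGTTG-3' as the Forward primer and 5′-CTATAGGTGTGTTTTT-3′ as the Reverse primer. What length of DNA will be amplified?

The forward primer matches the template at positions 14–25.
Reverse complement of the reverse primer: AAAAACACACCTATAG. This occurs on the top strand at positions 105–120.
Product length = (reverse-primer end) − (forward-primer start) + 1 = 120 − 14 + 1 = 107 bp.

107 bp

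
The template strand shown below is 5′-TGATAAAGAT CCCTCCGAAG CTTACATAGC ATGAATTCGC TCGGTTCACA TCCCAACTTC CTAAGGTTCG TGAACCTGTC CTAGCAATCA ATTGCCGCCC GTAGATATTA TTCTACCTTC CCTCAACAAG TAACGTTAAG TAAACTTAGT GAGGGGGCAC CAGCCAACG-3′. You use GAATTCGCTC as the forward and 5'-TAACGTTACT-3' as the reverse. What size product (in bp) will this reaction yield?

106 bp

The forward primer matches the template at positions 33–42.
Reverse complement of the reverse primer: AGTAACGTTA. This occurs on the top strand at positions 129–138.
Amplicon spans positions 33–138: 106 bp.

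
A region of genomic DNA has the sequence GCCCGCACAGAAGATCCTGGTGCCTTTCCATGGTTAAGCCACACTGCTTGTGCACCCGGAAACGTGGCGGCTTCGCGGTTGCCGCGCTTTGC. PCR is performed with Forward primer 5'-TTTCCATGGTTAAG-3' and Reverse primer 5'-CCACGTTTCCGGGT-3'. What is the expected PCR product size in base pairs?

43 bp

The forward primer matches the template at positions 25–38.
Taking the reverse complement of CCACGTTTCCGGGT gives ACCCGGAAACGTGG, found at positions 54–67 on the template; the primer anneals here to the top strand with its 3' end pointing upstream.
Product length = (reverse-primer end) − (forward-primer start) + 1 = 67 − 25 + 1 = 43 bp.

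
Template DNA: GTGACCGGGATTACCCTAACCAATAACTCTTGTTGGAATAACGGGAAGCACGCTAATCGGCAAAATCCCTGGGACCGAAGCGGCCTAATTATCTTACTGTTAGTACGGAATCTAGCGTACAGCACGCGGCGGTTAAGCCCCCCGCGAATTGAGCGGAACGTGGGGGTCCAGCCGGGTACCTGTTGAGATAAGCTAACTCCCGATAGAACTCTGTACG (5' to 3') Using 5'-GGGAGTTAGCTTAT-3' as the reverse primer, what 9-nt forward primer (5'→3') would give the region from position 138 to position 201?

The reverse primer's reverse complement ATAAGCTAACTCCC matches the template at positions 188–201; the product starts at position 138.
The forward primer is identical to the top strand over positions 138–146: CCCCCCGCG.

5'-CCCCCCGCG-3'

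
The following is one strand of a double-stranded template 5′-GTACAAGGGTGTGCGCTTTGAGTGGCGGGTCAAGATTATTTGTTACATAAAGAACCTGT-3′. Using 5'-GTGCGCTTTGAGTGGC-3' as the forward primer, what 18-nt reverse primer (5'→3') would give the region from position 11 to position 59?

The product's 3' end on the top strand is position 59.
The reverse primer anneals to the top strand over positions 42–59, i.e. to GTTACATAAAGAACCTGT.
Its sequence written 5'→3' is the reverse complement: ACAGGTTCTTTATGTAAC.

5'-ACAGGTTCTTTATGTAAC-3'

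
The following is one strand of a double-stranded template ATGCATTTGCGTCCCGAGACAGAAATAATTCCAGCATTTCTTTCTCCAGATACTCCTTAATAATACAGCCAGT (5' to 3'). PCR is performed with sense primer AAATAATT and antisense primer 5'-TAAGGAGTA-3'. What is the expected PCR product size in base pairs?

The forward primer matches the template at positions 23–30.
Reverse complement of the reverse primer: TACTCCTTA. This occurs on the top strand at positions 51–59.
Amplicon spans positions 23–59: 37 bp.

37 bp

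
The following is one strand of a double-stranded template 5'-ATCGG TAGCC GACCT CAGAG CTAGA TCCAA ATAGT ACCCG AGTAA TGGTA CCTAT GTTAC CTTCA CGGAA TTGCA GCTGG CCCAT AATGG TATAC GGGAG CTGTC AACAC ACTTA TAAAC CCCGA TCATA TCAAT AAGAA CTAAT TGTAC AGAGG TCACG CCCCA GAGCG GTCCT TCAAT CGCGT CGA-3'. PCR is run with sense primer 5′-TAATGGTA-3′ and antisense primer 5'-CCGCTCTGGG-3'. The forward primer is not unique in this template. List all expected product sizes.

129 bp, 87 bp

The forward primer TAATGGTA matches the top strand at positions 43–50, 85–92.
The reverse primer's reverse complement is CCCAGAGCGG, matching at positions 162–171.
Each forward site pairs with the reverse site to give a product ending at position 171: sizes 129, 87 bp.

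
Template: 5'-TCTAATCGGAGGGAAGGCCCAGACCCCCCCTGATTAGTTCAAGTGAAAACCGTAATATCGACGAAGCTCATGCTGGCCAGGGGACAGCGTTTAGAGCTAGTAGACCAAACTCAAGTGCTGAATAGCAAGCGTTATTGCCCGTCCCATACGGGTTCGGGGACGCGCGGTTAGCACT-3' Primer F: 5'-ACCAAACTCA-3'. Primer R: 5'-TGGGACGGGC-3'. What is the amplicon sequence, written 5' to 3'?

5'-ACCAAACTCAAGTGCTGAATAGCAAGCGTTATTGCCCGTCCCA-3'

The forward primer matches the template at positions 104–113.
The reverse primer's reverse complement is GCCCGTCCCA, which matches the template at positions 137–146.
The product is the template from position 104 through 146 (43 bp).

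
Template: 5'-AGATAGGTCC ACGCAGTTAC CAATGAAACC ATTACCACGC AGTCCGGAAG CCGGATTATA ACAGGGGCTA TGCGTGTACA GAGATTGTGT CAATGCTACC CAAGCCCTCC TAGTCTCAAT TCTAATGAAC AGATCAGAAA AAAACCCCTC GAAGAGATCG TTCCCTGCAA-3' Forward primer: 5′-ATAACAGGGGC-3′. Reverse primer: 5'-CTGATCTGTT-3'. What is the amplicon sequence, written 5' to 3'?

5'-ATAACAGGGGCTATGCGTGTACAGAGATTGTGTCAATGCTACCCAAGCCCTCCTAGTCTCAATTCTAATGAACAGATCAG-3'

Scanning the template, ATAACAGGGGC occurs at positions 58–68; this primer anneals to the bottom strand there with its 3' end pointing downstream.
The reverse primer's reverse complement is AACAGATCAG, which matches the template at positions 128–137.
The product is the template from position 58 through 137 (80 bp).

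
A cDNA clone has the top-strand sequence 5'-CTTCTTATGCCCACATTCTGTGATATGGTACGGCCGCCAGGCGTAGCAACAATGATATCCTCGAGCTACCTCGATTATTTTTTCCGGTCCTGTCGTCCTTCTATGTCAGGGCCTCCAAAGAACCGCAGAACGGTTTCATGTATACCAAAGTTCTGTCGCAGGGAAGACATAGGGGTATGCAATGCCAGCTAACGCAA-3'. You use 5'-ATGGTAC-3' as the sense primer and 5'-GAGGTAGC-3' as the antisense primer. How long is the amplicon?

48 bp

Scanning the template, ATGGTAC occurs at positions 25–31; this primer anneals to the bottom strand there with its 3' end pointing downstream.
Reverse complement of the reverse primer: GCTACCTC. This occurs on the top strand at positions 65–72.
The product runs from position 25 to position 72, so its length is 72 − 25 + 1 = 48 bp.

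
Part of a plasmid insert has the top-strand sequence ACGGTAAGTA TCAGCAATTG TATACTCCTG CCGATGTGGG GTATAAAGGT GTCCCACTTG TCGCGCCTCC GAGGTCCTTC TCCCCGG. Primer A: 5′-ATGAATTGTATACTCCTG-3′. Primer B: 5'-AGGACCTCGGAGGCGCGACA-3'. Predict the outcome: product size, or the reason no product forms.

Primer A (ATGAATTGTATACTCCTG) does not match the top strand, and its reverse complement CAGGAGTATACAATTCAT does not match either.
With no annealing site for primer A, no amplification occurs.

No product — primer A has no binding site in the template.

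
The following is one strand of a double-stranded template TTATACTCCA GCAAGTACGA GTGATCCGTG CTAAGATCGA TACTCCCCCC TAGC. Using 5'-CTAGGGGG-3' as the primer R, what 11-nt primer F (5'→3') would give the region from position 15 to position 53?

5'-GTACGAGTGAT-3'

The reverse primer's reverse complement CCCCCTAG matches the template at positions 46–53; the product starts at position 15.
The forward primer is identical to the top strand over positions 15–25: GTACGAGTGAT.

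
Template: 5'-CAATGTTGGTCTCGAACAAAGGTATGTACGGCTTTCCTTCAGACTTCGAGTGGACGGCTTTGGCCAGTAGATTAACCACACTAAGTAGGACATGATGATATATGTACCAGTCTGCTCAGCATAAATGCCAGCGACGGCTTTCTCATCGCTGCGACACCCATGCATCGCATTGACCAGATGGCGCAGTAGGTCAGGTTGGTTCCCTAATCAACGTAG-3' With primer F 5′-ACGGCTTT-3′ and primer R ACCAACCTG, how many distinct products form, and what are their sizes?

Three products: 173 bp, 147 bp, 67 bp

The forward primer ACGGCTTT matches the top strand at positions 28–35, 54–61, 134–141.
The reverse primer's reverse complement is CAGGTTGGT, matching at positions 192–200.
Each forward site pairs with the reverse site to give a product ending at position 200: sizes 173, 147, 67 bp.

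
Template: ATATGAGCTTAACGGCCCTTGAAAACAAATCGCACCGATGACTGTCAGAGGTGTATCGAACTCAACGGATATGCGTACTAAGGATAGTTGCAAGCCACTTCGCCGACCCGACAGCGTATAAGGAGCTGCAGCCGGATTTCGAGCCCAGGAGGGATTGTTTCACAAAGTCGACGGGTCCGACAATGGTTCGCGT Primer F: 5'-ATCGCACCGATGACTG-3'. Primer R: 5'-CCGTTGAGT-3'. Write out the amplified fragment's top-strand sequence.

5'-ATCGCACCGATGACTGTCAGAGGTGTATCGAACTCAACGG-3'

Scanning the template, ATCGCACCGATGACTG occurs at positions 29–44; this primer anneals to the bottom strand there with its 3' end pointing downstream.
Reverse complement of the reverse primer: ACTCAACGG. This occurs on the top strand at positions 60–68.
The product is the template from position 29 through 68 (40 bp).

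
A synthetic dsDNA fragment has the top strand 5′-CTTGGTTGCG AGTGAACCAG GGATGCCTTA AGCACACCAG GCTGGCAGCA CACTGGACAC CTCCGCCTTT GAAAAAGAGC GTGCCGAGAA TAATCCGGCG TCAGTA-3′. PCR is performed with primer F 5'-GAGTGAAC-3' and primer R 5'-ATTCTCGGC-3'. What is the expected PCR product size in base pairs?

82 bp

Scanning the template, GAGTGAAC occurs at positions 10–17; this primer anneals to the bottom strand there with its 3' end pointing downstream.
Taking the reverse complement of ATTCTCGGC gives GCCGAGAAT, found at positions 83–91 on the template; the primer anneals here to the top strand with its 3' end pointing upstream.
Amplicon spans positions 10–91: 82 bp.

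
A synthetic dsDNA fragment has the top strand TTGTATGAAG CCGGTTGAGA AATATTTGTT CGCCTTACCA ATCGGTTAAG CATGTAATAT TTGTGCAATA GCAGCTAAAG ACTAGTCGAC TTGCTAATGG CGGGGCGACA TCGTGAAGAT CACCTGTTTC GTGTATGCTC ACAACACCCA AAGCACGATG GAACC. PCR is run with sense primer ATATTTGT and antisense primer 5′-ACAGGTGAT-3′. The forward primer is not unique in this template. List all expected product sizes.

The forward primer ATATTTGT matches the top strand at positions 22–29, 57–64.
The reverse primer's reverse complement is ATCACCTGT, matching at positions 119–127.
Each forward site pairs with the reverse site to give a product ending at position 127: sizes 106, 71 bp.

106 bp, 71 bp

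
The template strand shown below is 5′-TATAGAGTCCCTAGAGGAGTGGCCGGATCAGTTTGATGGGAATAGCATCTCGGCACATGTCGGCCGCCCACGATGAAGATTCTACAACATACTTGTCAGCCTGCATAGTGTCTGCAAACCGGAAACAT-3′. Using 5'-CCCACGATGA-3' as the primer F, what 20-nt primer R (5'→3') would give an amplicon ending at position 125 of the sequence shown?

5'-TTTCCGGTTTGCAGACACTA-3'

The forward primer binds at positions 67–76; the product's 3' end on the top strand is position 125.
The reverse primer anneals to the top strand over positions 106–125, i.e. to TAGTGTCTGCAAACCGGAAA.
Its sequence written 5'→3' is the reverse complement: TTTCCGGTTTGCAGACACTA.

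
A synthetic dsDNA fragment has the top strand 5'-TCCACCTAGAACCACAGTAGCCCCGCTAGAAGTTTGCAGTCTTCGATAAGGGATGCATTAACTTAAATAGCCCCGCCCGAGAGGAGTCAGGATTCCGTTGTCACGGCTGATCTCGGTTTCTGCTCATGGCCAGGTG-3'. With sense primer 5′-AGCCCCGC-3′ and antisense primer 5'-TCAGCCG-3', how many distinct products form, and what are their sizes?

Two products: 92 bp, 42 bp

The forward primer AGCCCCGC matches the top strand at positions 19–26, 69–76.
The reverse primer's reverse complement is CGGCTGA, matching at positions 104–110.
Each forward site pairs with the reverse site to give a product ending at position 110: sizes 92, 42 bp.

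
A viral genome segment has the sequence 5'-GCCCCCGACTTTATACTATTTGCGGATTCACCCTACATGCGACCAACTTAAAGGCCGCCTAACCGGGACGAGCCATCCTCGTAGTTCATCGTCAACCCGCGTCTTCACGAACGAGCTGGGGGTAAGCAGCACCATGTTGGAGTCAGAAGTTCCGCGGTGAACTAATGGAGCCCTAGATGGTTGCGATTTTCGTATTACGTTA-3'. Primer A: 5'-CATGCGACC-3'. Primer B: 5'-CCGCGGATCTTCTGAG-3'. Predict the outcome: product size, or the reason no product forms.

No product — primer B has no binding site in the template.

Primer B (CCGCGGATCTTCTGAG) does not match the top strand, and its reverse complement CTCAGAAGATCCGCGG does not match either.
With no annealing site for primer B, no amplification occurs.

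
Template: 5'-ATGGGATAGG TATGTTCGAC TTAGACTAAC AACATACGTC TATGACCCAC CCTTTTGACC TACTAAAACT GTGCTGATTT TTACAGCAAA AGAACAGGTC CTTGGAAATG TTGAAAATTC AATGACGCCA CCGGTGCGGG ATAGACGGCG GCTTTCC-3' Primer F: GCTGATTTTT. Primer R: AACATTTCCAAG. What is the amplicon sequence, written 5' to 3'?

Scanning the template, GCTGATTTTT occurs at positions 73–82; this primer anneals to the bottom strand there with its 3' end pointing downstream.
Taking the reverse complement of AACATTTCCAAG gives CTTGGAAATGTT, found at positions 101–112 on the template; the primer anneals here to the top strand with its 3' end pointing upstream.
The product is the template from position 73 through 112 (40 bp).

5'-GCTGATTTTTACAGCAAAAGAACAGGTCCTTGGAAATGTT-3'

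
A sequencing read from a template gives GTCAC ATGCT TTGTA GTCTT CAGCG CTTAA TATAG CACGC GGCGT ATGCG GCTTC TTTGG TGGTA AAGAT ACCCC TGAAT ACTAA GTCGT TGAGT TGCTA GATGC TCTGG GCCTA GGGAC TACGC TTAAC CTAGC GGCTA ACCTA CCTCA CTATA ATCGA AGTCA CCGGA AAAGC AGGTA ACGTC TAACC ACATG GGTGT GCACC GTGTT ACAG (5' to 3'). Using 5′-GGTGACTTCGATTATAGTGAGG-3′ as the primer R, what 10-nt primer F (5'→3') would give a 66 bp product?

The reverse primer's reverse complement CCTCACTATAATCGAAGTCACC matches the template at positions 146–167, so the product ends at position 167.
A 66 bp product then starts at position 167 − 66 + 1 = 102.
The forward primer is identical to the top strand there: ATGCTCTGGG.

5'-ATGCTCTGGG-3'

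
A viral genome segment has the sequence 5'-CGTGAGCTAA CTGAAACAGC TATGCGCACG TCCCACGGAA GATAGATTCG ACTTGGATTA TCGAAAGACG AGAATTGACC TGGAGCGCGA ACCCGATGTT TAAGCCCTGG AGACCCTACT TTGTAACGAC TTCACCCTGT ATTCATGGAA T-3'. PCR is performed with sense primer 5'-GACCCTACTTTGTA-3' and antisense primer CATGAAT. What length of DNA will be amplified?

36 bp

Forward primer GACCCTACTTTGTA is found on the top strand at positions 112–125.
The reverse primer's reverse complement is ATTCATG, which matches the template at positions 141–147.
The product runs from position 112 to position 147, so its length is 147 − 112 + 1 = 36 bp.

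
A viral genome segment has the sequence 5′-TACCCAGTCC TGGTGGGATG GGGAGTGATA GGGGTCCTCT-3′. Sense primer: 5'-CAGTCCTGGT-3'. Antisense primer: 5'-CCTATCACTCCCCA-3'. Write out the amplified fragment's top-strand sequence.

The forward primer matches the template at positions 5–14.
Taking the reverse complement of CCTATCACTCCCCA gives TGGGGAGTGATAGG, found at positions 19–32 on the template; the primer anneals here to the top strand with its 3' end pointing upstream.
The product is the template from position 5 through 32 (28 bp).

5'-CAGTCCTGGTGGGATGGGGAGTGATAGG-3'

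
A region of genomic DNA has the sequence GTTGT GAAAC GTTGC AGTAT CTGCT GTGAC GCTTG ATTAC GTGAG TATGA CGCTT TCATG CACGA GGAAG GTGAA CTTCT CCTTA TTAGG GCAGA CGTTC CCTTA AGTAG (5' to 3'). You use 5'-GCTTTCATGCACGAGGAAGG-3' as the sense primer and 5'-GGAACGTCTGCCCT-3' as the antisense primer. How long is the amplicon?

The forward primer matches the template at positions 52–71.
The reverse primer's reverse complement is AGGGCAGACGTTCC, which matches the template at positions 88–101.
Amplicon spans positions 52–101: 50 bp.

50 bp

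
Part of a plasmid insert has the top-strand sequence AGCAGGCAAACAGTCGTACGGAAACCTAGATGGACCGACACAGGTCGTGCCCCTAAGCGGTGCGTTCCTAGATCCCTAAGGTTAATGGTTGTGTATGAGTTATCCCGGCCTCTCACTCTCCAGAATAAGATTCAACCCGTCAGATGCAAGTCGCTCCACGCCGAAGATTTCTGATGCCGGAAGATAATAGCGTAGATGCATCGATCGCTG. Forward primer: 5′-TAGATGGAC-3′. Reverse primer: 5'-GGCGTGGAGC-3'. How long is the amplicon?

Scanning the template, TAGATGGAC occurs at positions 27–35; this primer anneals to the bottom strand there with its 3' end pointing downstream.
Taking the reverse complement of GGCGTGGAGC gives GCTCCACGCC, found at positions 153–162 on the template; the primer anneals here to the top strand with its 3' end pointing upstream.
Product length = (reverse-primer end) − (forward-primer start) + 1 = 162 − 27 + 1 = 136 bp.

136 bp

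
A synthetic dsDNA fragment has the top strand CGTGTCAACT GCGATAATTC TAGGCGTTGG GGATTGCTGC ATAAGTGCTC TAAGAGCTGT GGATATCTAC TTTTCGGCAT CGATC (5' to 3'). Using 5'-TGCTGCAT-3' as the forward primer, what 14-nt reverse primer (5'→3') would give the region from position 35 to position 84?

5'-ATCGATGCCGAAAA-3'

The product's 3' end on the top strand is position 84.
The reverse primer anneals to the top strand over positions 71–84, i.e. to TTTTCGGCATCGAT.
Its sequence written 5'→3' is the reverse complement: ATCGATGCCGAAAA.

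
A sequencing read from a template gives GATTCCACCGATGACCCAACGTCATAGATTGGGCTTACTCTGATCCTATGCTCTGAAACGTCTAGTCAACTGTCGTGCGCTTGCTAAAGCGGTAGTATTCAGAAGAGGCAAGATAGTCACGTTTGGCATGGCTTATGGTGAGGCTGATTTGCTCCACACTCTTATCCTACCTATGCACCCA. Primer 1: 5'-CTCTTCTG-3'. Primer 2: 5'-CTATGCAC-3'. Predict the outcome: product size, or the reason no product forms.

No product — the primers' 3' ends point away from each other.

Primer 1 (CTCTTCTG) has reverse complement CAGAAGAG, which matches the top strand at positions 100–107; primer 1 anneals to the top strand there with its 3' end pointing upstream toward position 100.
Primer 2 (CTATGCAC) matches the top strand directly at positions 171–178; it anneals to the bottom strand with its 3' end pointing downstream toward position 178.
The 3' ends diverge (primer 1 extends toward position 1, primer 2 toward position 181), so the primers never converge on a shared product.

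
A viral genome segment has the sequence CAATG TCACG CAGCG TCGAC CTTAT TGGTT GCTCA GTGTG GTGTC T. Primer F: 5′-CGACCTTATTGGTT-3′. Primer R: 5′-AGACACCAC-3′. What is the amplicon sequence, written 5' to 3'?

Forward primer CGACCTTATTGGTT is found on the top strand at positions 17–30.
Reverse complement of the reverse primer: GTGGTGTCT. This occurs on the top strand at positions 38–46.
The product is the template from position 17 through 46 (30 bp).

5'-CGACCTTATTGGTTGCTCAGTGTGGTGTCT-3'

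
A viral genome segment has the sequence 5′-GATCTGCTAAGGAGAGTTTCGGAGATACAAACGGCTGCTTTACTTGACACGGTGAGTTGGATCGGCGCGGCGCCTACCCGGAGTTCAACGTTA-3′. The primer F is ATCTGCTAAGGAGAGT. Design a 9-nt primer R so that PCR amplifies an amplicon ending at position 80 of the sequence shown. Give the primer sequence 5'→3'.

5'-CGGGTAGGC-3'

The forward primer binds at positions 2–17; the product's 3' end on the top strand is position 80.
The reverse primer anneals to the top strand over positions 72–80, i.e. to GCCTACCCG.
Its sequence written 5'→3' is the reverse complement: CGGGTAGGC.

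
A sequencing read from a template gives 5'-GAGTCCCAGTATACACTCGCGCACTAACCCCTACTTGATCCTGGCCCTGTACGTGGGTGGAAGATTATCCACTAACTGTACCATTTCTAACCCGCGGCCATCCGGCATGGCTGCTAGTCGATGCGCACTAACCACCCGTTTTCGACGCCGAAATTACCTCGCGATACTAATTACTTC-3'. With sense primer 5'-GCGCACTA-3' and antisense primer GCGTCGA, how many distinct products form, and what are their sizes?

The forward primer GCGCACTA matches the top strand at positions 19–26, 123–130.
The reverse primer's reverse complement is TCGACGC, matching at positions 142–148.
Each forward site pairs with the reverse site to give a product ending at position 148: sizes 130, 26 bp.

Two products: 130 bp, 26 bp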